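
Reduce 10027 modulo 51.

10027 = 196·51 + 31, so 10027 ≡ 31 (mod 51).

31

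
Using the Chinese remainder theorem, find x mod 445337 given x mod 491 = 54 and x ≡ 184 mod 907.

491⁻¹ mod 907: 491×774 ≡ 1 (mod 907), so 491⁻¹ ≡ 774.
x = 54 + 491×((184 − 54)×774 mod 907) = 54 + 491×850 = 417404.

417404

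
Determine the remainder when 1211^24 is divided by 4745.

Using repeated squaring:
24 in binary is 11000, i.e. 24 = 16 + 8.
1211^1 ≡ 1211 (mod 4745)
1211^2 ≡ 1211^2 = 1466521 ≡ 316 (mod 4745)
1211^4 ≡ 316^2 = 99856 ≡ 211 (mod 4745)
1211^8 ≡ 211^2 = 44521 ≡ 1816 (mod 4745)
1211^16 ≡ 1816^2 = 3297856 ≡ 81 (mod 4745)
1211^24 = 1211^16 × 1211^8 ≡ 81 × 1816 (mod 4745).
81 × 1816 = 147096 ≡ 1 (mod 4745).

1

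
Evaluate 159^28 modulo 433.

283

Compute successive squares:
28 in binary is 11100, i.e. 28 = 16 + 8 + 4.
159^1 ≡ 159 (mod 433)
159^2 ≡ 159^2 = 25281 ≡ 167 (mod 433)
159^4 ≡ 167^2 = 27889 ≡ 177 (mod 433)
159^8 ≡ 177^2 = 31329 ≡ 153 (mod 433)
159^16 ≡ 153^2 = 23409 ≡ 27 (mod 433)
159^28 = 159^16 · 159^8 · 159^4 ≡ 27 · 153 · 177 (mod 433).
Accumulate the product:
27 · 153 = 4131 ≡ 234
234 · 177 = 41418 ≡ 283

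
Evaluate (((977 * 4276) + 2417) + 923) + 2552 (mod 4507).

977 * 4276 = 4177652 ≡ 4170 (mod 4507)
4170 + 2417 = 6587 ≡ 2080 (mod 4507)
2080 + 923 = 3003
3003 + 2552 = 5555 ≡ 1048 (mod 4507)

1048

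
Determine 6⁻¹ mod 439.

By the extended Euclidean algorithm:
439 = 73×6 + 1
6 = 6×1 + 0
gcd(6, 439) = 1, so the inverse exists.
Bézout: 1 = 1×439 − 73×6.
So 6⁻¹ ≡ −73 ≡ 366 (mod 439).

366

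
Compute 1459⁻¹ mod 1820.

Run the extended Euclidean algorithm:
1820 = 1*1459 + 361
1459 = 4*361 + 15
361 = 24*15 + 1
15 = 15*1 + 0
gcd(1459, 1820) = 1, so the inverse exists.
Back-substitute for 1:
1 = 1*361 − 24*15
  = −24*1459 + 97*361
  = 97*1820 − 121*1459
So 1459⁻¹ ≡ −121 ≡ 1699 (mod 1820).

1699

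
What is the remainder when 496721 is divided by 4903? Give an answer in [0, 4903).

496721 = 101*4903 + 1518, so 496721 ≡ 1518 (mod 4903).

1518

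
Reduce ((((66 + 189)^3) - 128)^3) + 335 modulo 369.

66 + 189 = 255
(255)^3 ≡ 360 (mod 369)
360 - 128 = 232
(232)^3 ≡ 208 (mod 369)
208 + 335 = 543 ≡ 174 (mod 369)

174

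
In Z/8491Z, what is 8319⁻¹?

Run the extended Euclidean algorithm:
8491 = 1·8319 + 172
8319 = 48·172 + 63
172 = 2·63 + 46
63 = 1·46 + 17
46 = 2·17 + 12
17 = 1·12 + 5
12 = 2·5 + 2
5 = 2·2 + 1
2 = 2·1 + 0
gcd(8319, 8491) = 1, so the inverse exists.
Bézout: 1 = −3434·8491 + 3505·8319.
So 8319⁻¹ ≡ 3505 (mod 8491).

3505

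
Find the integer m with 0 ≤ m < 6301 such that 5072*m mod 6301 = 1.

4645

6301 = 1×5072 + 1229
5072 = 4×1229 + 156
1229 = 7×156 + 137
156 = 1×137 + 19
137 = 7×19 + 4
19 = 4×4 + 3
4 = 1×3 + 1
3 = 3×1 + 0
gcd(5072, 6301) = 1, so the inverse exists.
Back-substitute for 1:
1 = 1×4 − 1×3
  = −1×19 + 5×4
  = 5×137 − 36×19
  = −36×156 + 41×137
  = 41×1229 − 323×156
  = −323×5072 + 1333×1229
  = 1333×6301 − 1656×5072
So 5072⁻¹ ≡ −1656 ≡ 4645 (mod 6301).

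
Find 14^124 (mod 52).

40

By square-and-multiply:
14^1 ≡ 14 (mod 52)
14^2 ≡ 14^2 = 196 ≡ 40 (mod 52)
14^4 ≡ 40^2 = 1600 ≡ 40 (mod 52)
14^8 ≡ 40^2 = 1600 ≡ 40 (mod 52)
14^16 ≡ 40^2 = 1600 ≡ 40 (mod 52)
14^32 ≡ 40^2 = 1600 ≡ 40 (mod 52)
14^64 ≡ 40^2 = 1600 ≡ 40 (mod 52)
14^124 = 14^64 * 14^32 * 14^16 * 14^8 * 14^4 ≡ 40 * 40 * 40 * 40 * 40 (mod 52).
Accumulate the product:
40 * 40 = 1600 ≡ 40
40 * 40 = 1600 ≡ 40
40 * 40 = 1600 ≡ 40
40 * 40 = 1600 ≡ 40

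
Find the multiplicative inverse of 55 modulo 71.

Run the extended Euclidean algorithm:
71 = 1*55 + 16
55 = 3*16 + 7
16 = 2*7 + 2
7 = 3*2 + 1
2 = 2*1 + 0
gcd(55, 71) = 1, so the inverse exists.
Bézout: 1 = −24*71 + 31*55.
So 55⁻¹ ≡ 31 (mod 71).

31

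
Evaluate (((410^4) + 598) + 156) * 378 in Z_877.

804

(410)^4 ≡ 849 (mod 877)
849 + 598 = 1447 ≡ 570 (mod 877)
570 + 156 = 726
726 * 378 = 274428 ≡ 804 (mod 877)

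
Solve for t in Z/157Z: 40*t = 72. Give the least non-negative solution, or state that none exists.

gcd(40, 157) = 1, so a unique solution mod 157 exists.
40⁻¹ ≡ 106 (mod 157).
t ≡ 106*72 ≡ 96 (mod 157).

96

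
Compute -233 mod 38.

-233 = -7·38 + 33, so -233 ≡ 33 (mod 38).

33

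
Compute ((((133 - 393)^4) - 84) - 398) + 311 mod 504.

133 - 393 = -260 ≡ 244 (mod 504)
(244)^4 ≡ 64 (mod 504)
64 - 84 = -20 ≡ 484 (mod 504)
484 - 398 = 86
86 + 311 = 397

397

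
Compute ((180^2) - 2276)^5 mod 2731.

(180)^2 ≡ 2359 (mod 2731)
2359 - 2276 = 83
(83)^5 ≡ 1910 (mod 2731)

1910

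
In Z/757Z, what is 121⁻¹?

244

757 = 6*121 + 31
121 = 3*31 + 28
31 = 1*28 + 3
28 = 9*3 + 1
3 = 3*1 + 0
gcd(121, 757) = 1, so the inverse exists.
Back-substitute for 1:
1 = 1*28 − 9*3
  = −9*31 + 10*28
  = 10*121 − 39*31
  = −39*757 + 244*121
So 121⁻¹ ≡ 244 (mod 757).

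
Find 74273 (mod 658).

74273 = 112·658 + 577, so 74273 ≡ 577 (mod 658).

577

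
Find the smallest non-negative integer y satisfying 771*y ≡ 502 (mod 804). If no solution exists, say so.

no solution

gcd(771, 804) = 3, and 3 does not divide 502.
So the congruence has no solution.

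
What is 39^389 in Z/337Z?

Using repeated squaring:
389 in binary is 110000101, i.e. 389 = 256 + 128 + 4 + 1.
39^1 ≡ 39 (mod 337)
39^2 ≡ 39^2 = 1521 ≡ 173 (mod 337)
39^4 ≡ 173^2 = 29929 ≡ 273 (mod 337)
39^8 ≡ 273^2 = 74529 ≡ 52 (mod 337)
39^16 ≡ 52^2 = 2704 ≡ 8 (mod 337)
39^32 ≡ 8^2 = 64 (mod 337)
39^64 ≡ 64^2 = 4096 ≡ 52 (mod 337)
39^128 ≡ 52^2 = 2704 ≡ 8 (mod 337)
39^256 ≡ 8^2 = 64 (mod 337)
39^389 = 39^256 * 39^128 * 39^4 * 39^1 ≡ 64 * 8 * 273 * 39 (mod 337).
Accumulate the product:
64 * 8 = 512 ≡ 175
175 * 273 = 47775 ≡ 258
258 * 39 = 10062 ≡ 289

289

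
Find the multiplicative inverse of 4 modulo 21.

21 = 5·4 + 1
4 = 4·1 + 0
gcd(4, 21) = 1, so the inverse exists.
Back-substitute for 1:
1 = 1·21 − 5·4
So 4⁻¹ ≡ −5 ≡ 16 (mod 21).

16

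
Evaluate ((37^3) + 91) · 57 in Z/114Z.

(37)^3 ≡ 37 (mod 114)
37 + 91 = 128 ≡ 14 (mod 114)
14 · 57 = 798 ≡ 0 (mod 114)

0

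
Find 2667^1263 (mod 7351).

1263 in binary is 10011101111, i.e. 1263 = 1024 + 128 + 64 + 32 + 8 + 4 + 2 + 1.
2667^1 ≡ 2667 (mod 7351)
2667^2 ≡ 2667^2 = 7112889 ≡ 4472 (mod 7351)
2667^4 ≡ 4472^2 = 19998784 ≡ 4064 (mod 7351)
2667^8 ≡ 4064^2 = 16516096 ≡ 5750 (mod 7351)
2667^16 ≡ 5750^2 = 33062500 ≡ 5053 (mod 7351)
2667^32 ≡ 5053^2 = 25532809 ≡ 2786 (mod 7351)
2667^64 ≡ 2786^2 = 7761796 ≡ 6491 (mod 7351)
2667^128 ≡ 6491^2 = 42133081 ≡ 4500 (mod 7351)
2667^256 ≡ 4500^2 = 20250000 ≡ 5346 (mod 7351)
2667^512 ≡ 5346^2 = 28579716 ≡ 6379 (mod 7351)
2667^1024 ≡ 6379^2 = 40691641 ≡ 3856 (mod 7351)
2667^1263 = 2667^1024 * 2667^128 * 2667^64 * 2667^32 * 2667^8 * 2667^4 * 2667^2 * 2667^1 ≡ 3856 * 4500 * 6491 * 2786 * 5750 * 4064 * 4472 * 2667 (mod 7351).
Accumulate the product:
3856 * 4500 = 17352000 ≡ 3640
3640 * 6491 = 23627240 ≡ 1126
1126 * 2786 = 3137036 ≡ 5510
5510 * 5750 = 31682500 ≡ 7041
7041 * 4064 = 28614624 ≡ 4532
4532 * 4472 = 20267104 ≡ 397
397 * 2667 = 1058799 ≡ 255

255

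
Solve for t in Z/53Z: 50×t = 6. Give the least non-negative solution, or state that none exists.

51

gcd(50, 53) = 1, so a unique solution mod 53 exists.
50⁻¹ ≡ 35 (mod 53).
t ≡ 35×6 ≡ 51 (mod 53).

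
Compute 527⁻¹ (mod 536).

119

Run the extended Euclidean algorithm:
536 = 1×527 + 9
527 = 58×9 + 5
9 = 1×5 + 4
5 = 1×4 + 1
4 = 4×1 + 0
gcd(527, 536) = 1, so the inverse exists.
Bézout: 1 = −117×536 + 119×527.
So 527⁻¹ ≡ 119 (mod 536).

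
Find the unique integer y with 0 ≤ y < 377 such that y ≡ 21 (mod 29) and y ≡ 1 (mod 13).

29⁻¹ mod 13: 29*9 ≡ 1 (mod 13), so 29⁻¹ ≡ 9.
y = 21 + 29*((1 − 21)*9 mod 13) = 21 + 29*2 = 79.

79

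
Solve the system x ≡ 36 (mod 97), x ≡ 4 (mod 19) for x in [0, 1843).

327

97⁻¹ mod 19: 97*10 ≡ 1 (mod 19), so 97⁻¹ ≡ 10.
x = 36 + 97*((4 − 36)*10 mod 19) = 36 + 97*3 = 327.
Check: 327 mod 97 = 36, 327 mod 19 = 4. ✓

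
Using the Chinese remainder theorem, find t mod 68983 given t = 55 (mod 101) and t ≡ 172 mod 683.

101⁻¹ mod 683: 101*541 ≡ 1 (mod 683), so 101⁻¹ ≡ 541.
t = 55 + 101*((172 − 55)*541 mod 683) = 55 + 101*461 = 46616.
Check: 46616 mod 101 = 55, 46616 mod 683 = 172. ✓

46616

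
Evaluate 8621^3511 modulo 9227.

9079

Using repeated squaring:
3511 in binary is 110110110111, i.e. 3511 = 2048 + 1024 + 256 + 128 + 32 + 16 + 4 + 2 + 1.
8621^1 ≡ 8621 (mod 9227)
8621^2 ≡ 8621^2 = 74321641 ≡ 7383 (mod 9227)
8621^4 ≡ 7383^2 = 54508689 ≡ 4800 (mod 9227)
8621^8 ≡ 4800^2 = 23040000 ≡ 181 (mod 9227)
8621^16 ≡ 181^2 = 32761 ≡ 5080 (mod 9227)
8621^32 ≡ 5080^2 = 25806400 ≡ 7708 (mod 9227)
8621^64 ≡ 7708^2 = 59413264 ≡ 611 (mod 9227)
8621^128 ≡ 611^2 = 373321 ≡ 4241 (mod 9227)
8621^256 ≡ 4241^2 = 17986081 ≡ 2658 (mod 9227)
8621^512 ≡ 2658^2 = 7064964 ≡ 6309 (mod 9227)
8621^1024 ≡ 6309^2 = 39803481 ≡ 7430 (mod 9227)
8621^2048 ≡ 7430^2 = 55204900 ≡ 8986 (mod 9227)
8621^3511 = 8621^2048 * 8621^1024 * 8621^256 * 8621^128 * 8621^32 * 8621^16 * 8621^4 * 8621^2 * 8621^1 ≡ 8986 * 7430 * 2658 * 4241 * 7708 * 5080 * 4800 * 7383 * 8621 (mod 9227).
Accumulate the product:
8986 * 7430 = 66765980 ≡ 8635
8635 * 2658 = 22951830 ≡ 4281
4281 * 4241 = 18155721 ≡ 6212
6212 * 7708 = 47882096 ≡ 3193
3193 * 5080 = 16220440 ≡ 8601
8601 * 4800 = 41284800 ≡ 3202
3202 * 7383 = 23640366 ≡ 792
792 * 8621 = 6827832 ≡ 9079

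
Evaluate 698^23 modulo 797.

Using repeated squaring:
23 in binary is 10111, i.e. 23 = 16 + 4 + 2 + 1.
698^1 ≡ 698 (mod 797)
698^2 ≡ 698^2 = 487204 ≡ 237 (mod 797)
698^4 ≡ 237^2 = 56169 ≡ 379 (mod 797)
698^8 ≡ 379^2 = 143641 ≡ 181 (mod 797)
698^16 ≡ 181^2 = 32761 ≡ 84 (mod 797)
698^23 = 698^16 × 698^4 × 698^2 × 698^1 ≡ 84 × 379 × 237 × 698 (mod 797).
Accumulate the product:
84 × 379 = 31836 ≡ 753
753 × 237 = 178461 ≡ 730
730 × 698 = 509540 ≡ 257

257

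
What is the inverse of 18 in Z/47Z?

47 = 2·18 + 11
18 = 1·11 + 7
11 = 1·7 + 4
7 = 1·4 + 3
4 = 1·3 + 1
3 = 3·1 + 0
gcd(18, 47) = 1, so the inverse exists.
Back-substitute for 1:
1 = 1·4 − 1·3
  = −1·7 + 2·4
  = 2·11 − 3·7
  = −3·18 + 5·11
  = 5·47 − 13·18
So 18⁻¹ ≡ −13 ≡ 34 (mod 47).

34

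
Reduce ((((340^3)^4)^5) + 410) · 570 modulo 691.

(340)^3 ≡ 611 (mod 691)
(611)^4 ≡ 284 (mod 691)
(284)^5 ≡ 441 (mod 691)
441 + 410 = 851 ≡ 160 (mod 691)
160 · 570 = 91200 ≡ 679 (mod 691)

679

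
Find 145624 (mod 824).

145624 = 176·824 + 600, so 145624 ≡ 600 (mod 824).

600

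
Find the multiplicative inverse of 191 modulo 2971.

2971 = 15·191 + 106
191 = 1·106 + 85
106 = 1·85 + 21
85 = 4·21 + 1
21 = 21·1 + 0
gcd(191, 2971) = 1, so the inverse exists.
Back-substitute for 1:
1 = 1·85 − 4·21
  = −4·106 + 5·85
  = 5·191 − 9·106
  = −9·2971 + 140·191
So 191⁻¹ ≡ 140 (mod 2971).

140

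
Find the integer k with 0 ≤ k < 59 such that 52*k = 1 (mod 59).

42

By the extended Euclidean algorithm:
59 = 1×52 + 7
52 = 7×7 + 3
7 = 2×3 + 1
3 = 3×1 + 0
gcd(52, 59) = 1, so the inverse exists.
Back-substitute for 1:
1 = 1×7 − 2×3
  = −2×52 + 15×7
  = 15×59 − 17×52
So 52⁻¹ ≡ −17 ≡ 42 (mod 59).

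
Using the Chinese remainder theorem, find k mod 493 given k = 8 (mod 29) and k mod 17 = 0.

29⁻¹ mod 17: 29×10 ≡ 1 (mod 17), so 29⁻¹ ≡ 10.
k = 8 + 29×((0 − 8)×10 mod 17) = 8 + 29×5 = 153.

153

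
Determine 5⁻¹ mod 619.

124

619 = 123*5 + 4
5 = 1*4 + 1
4 = 4*1 + 0
gcd(5, 619) = 1, so the inverse exists.
Bézout: 1 = −1*619 + 124*5.
So 5⁻¹ ≡ 124 (mod 619).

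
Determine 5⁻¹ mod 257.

103

257 = 51*5 + 2
5 = 2*2 + 1
2 = 2*1 + 0
gcd(5, 257) = 1, so the inverse exists.
Back-substitute for 1:
1 = 1*5 − 2*2
  = −2*257 + 103*5
So 5⁻¹ ≡ 103 (mod 257).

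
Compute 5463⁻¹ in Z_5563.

1502

Run the extended Euclidean algorithm:
5563 = 1×5463 + 100
5463 = 54×100 + 63
100 = 1×63 + 37
63 = 1×37 + 26
37 = 1×26 + 11
26 = 2×11 + 4
11 = 2×4 + 3
4 = 1×3 + 1
3 = 3×1 + 0
gcd(5463, 5563) = 1, so the inverse exists.
Back-substitute for 1:
1 = 1×4 − 1×3
  = −1×11 + 3×4
  = 3×26 − 7×11
  = −7×37 + 10×26
  = 10×63 − 17×37
  = −17×100 + 27×63
  = 27×5463 − 1475×100
  = −1475×5563 + 1502×5463
So 5463⁻¹ ≡ 1502 (mod 5563).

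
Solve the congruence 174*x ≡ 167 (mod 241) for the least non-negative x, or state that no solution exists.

gcd(174, 241) = 1, so a unique solution mod 241 exists.
174⁻¹ ≡ 223 (mod 241).
x ≡ 223*167 ≡ 127 (mod 241).

127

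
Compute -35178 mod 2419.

-35178 = -15*2419 + 1107, so -35178 ≡ 1107 (mod 2419).

1107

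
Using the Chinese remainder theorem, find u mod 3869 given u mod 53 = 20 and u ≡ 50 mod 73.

1875

53⁻¹ mod 73: 53×62 ≡ 1 (mod 73), so 53⁻¹ ≡ 62.
u = 20 + 53×((50 − 20)×62 mod 73) = 20 + 53×35 = 1875.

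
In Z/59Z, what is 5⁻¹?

59 = 11*5 + 4
5 = 1*4 + 1
4 = 4*1 + 0
gcd(5, 59) = 1, so the inverse exists.
Bézout: 1 = −1*59 + 12*5.
So 5⁻¹ ≡ 12 (mod 59).

12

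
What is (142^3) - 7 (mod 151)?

19

(142)^3 ≡ 26 (mod 151)
26 - 7 = 19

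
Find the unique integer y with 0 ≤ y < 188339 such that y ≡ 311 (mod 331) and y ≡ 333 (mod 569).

180706

331⁻¹ mod 569: 331·361 ≡ 1 (mod 569), so 331⁻¹ ≡ 361.
y = 311 + 331·((333 − 311)·361 mod 569) = 311 + 331·545 = 180706.
Check: 180706 mod 331 = 311, 180706 mod 569 = 333. ✓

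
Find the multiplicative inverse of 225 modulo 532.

532 = 2·225 + 82
225 = 2·82 + 61
82 = 1·61 + 21
61 = 2·21 + 19
21 = 1·19 + 2
19 = 9·2 + 1
2 = 2·1 + 0
gcd(225, 532) = 1, so the inverse exists.
Back-substitute for 1:
1 = 1·19 − 9·2
  = −9·21 + 10·19
  = 10·61 − 29·21
  = −29·82 + 39·61
  = 39·225 − 107·82
  = −107·532 + 253·225
So 225⁻¹ ≡ 253 (mod 532).

253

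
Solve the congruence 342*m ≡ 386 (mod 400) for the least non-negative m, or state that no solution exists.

gcd(342, 400) = 2, and 2 | 386, so solutions exist.
Divide through by 2: 171*m ≡ 193 mod 200.
171⁻¹ ≡ 131 (mod 200).
m ≡ 131*193 ≡ 83 (mod 200).
The smallest non-negative solution is m = 83.

83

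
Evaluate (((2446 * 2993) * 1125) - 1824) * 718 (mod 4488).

2446 * 2993 = 7320878 ≡ 950 (mod 4488)
950 * 1125 = 1068750 ≡ 606 (mod 4488)
606 - 1824 = -1218 ≡ 3270 (mod 4488)
3270 * 718 = 2347860 ≡ 636 (mod 4488)

636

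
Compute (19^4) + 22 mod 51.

(19)^4 ≡ 16 (mod 51)
16 + 22 = 38

38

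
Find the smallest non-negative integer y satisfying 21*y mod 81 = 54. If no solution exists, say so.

18

gcd(21, 81) = 3, and 3 | 54, so solutions exist.
Divide through by 3: 7*y ≡ 18 (mod 27).
7⁻¹ ≡ 4 (mod 27).
y ≡ 4*18 ≡ 18 (mod 27).
The smallest non-negative solution is y = 18.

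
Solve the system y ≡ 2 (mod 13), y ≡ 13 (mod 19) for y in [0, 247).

184

13⁻¹ mod 19: 13·3 ≡ 1 (mod 19), so 13⁻¹ ≡ 3.
y = 2 + 13·((13 − 2)·3 mod 19) = 2 + 13·14 = 184.
Check: 184 mod 13 = 2, 184 mod 19 = 13. ✓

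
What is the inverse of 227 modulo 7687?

745

Run the extended Euclidean algorithm:
7687 = 33*227 + 196
227 = 1*196 + 31
196 = 6*31 + 10
31 = 3*10 + 1
10 = 10*1 + 0
gcd(227, 7687) = 1, so the inverse exists.
Bézout: 1 = −22*7687 + 745*227.
So 227⁻¹ ≡ 745 (mod 7687).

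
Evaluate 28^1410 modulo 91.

77

1410 in binary is 10110000010, i.e. 1410 = 1024 + 256 + 128 + 2.
28^1 ≡ 28 (mod 91)
28^2 ≡ 28^2 = 784 ≡ 56 (mod 91)
28^4 ≡ 56^2 = 3136 ≡ 42 (mod 91)
28^8 ≡ 42^2 = 1764 ≡ 35 (mod 91)
28^16 ≡ 35^2 = 1225 ≡ 42 (mod 91)
28^32 ≡ 42^2 = 1764 ≡ 35 (mod 91)
28^64 ≡ 35^2 = 1225 ≡ 42 (mod 91)
28^128 ≡ 42^2 = 1764 ≡ 35 (mod 91)
28^256 ≡ 35^2 = 1225 ≡ 42 (mod 91)
28^512 ≡ 42^2 = 1764 ≡ 35 (mod 91)
28^1024 ≡ 35^2 = 1225 ≡ 42 (mod 91)
28^1410 = 28^1024 · 28^256 · 28^128 · 28^2 ≡ 42 · 42 · 35 · 56 (mod 91).
Accumulate the product:
42 · 42 = 1764 ≡ 35
35 · 35 = 1225 ≡ 42
42 · 56 = 2352 ≡ 77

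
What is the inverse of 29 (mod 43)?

By the extended Euclidean algorithm:
43 = 1·29 + 14
29 = 2·14 + 1
14 = 14·1 + 0
gcd(29, 43) = 1, so the inverse exists.
Back-substitute for 1:
1 = 1·29 − 2·14
  = −2·43 + 3·29
So 29⁻¹ ≡ 3 (mod 43).

3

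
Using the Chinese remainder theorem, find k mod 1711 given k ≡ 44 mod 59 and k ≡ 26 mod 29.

59⁻¹ mod 29: 59×1 ≡ 1 (mod 29), so 59⁻¹ ≡ 1.
k = 44 + 59×((26 − 44)×1 mod 29) = 44 + 59×11 = 693.
Check: 693 mod 59 = 44, 693 mod 29 = 26. ✓

693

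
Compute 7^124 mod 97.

Compute successive squares:
124 in binary is 1111100, i.e. 124 = 64 + 32 + 16 + 8 + 4.
7^1 ≡ 7 (mod 97)
7^2 ≡ 7^2 = 49 (mod 97)
7^4 ≡ 49^2 = 2401 ≡ 73 (mod 97)
7^8 ≡ 73^2 = 5329 ≡ 91 (mod 97)
7^16 ≡ 91^2 = 8281 ≡ 36 (mod 97)
7^32 ≡ 36^2 = 1296 ≡ 35 (mod 97)
7^64 ≡ 35^2 = 1225 ≡ 61 (mod 97)
7^124 = 7^64 × 7^32 × 7^16 × 7^8 × 7^4 ≡ 61 × 35 × 36 × 91 × 73 (mod 97).
Accumulate the product:
61 × 35 = 2135 ≡ 1
1 × 36 = 36
36 × 91 = 3276 ≡ 75
75 × 73 = 5475 ≡ 43

43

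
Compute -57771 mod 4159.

-57771 = -14*4159 + 455, so -57771 ≡ 455 (mod 4159).

455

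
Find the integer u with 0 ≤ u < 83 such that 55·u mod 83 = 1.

80

By the extended Euclidean algorithm:
83 = 1*55 + 28
55 = 1*28 + 27
28 = 1*27 + 1
27 = 27*1 + 0
gcd(55, 83) = 1, so the inverse exists.
Bézout: 1 = 2*83 − 3*55.
So 55⁻¹ ≡ −3 ≡ 80 (mod 83).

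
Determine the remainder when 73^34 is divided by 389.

By square-and-multiply:
34 in binary is 100010, i.e. 34 = 32 + 2.
73^1 ≡ 73 (mod 389)
73^2 ≡ 73^2 = 5329 ≡ 272 (mod 389)
73^4 ≡ 272^2 = 73984 ≡ 74 (mod 389)
73^8 ≡ 74^2 = 5476 ≡ 30 (mod 389)
73^16 ≡ 30^2 = 900 ≡ 122 (mod 389)
73^32 ≡ 122^2 = 14884 ≡ 102 (mod 389)
73^34 = 73^32 · 73^2 ≡ 102 · 272 (mod 389).
102 · 272 = 27744 ≡ 125 (mod 389).

125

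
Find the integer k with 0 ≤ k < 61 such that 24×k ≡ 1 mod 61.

Run the extended Euclidean algorithm:
61 = 2*24 + 13
24 = 1*13 + 11
13 = 1*11 + 2
11 = 5*2 + 1
2 = 2*1 + 0
gcd(24, 61) = 1, so the inverse exists.
Bézout: 1 = −11*61 + 28*24.
So 24⁻¹ ≡ 28 (mod 61).

28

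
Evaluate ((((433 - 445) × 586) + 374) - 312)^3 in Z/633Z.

433 - 445 = -12 ≡ 621 (mod 633)
621 × 586 = 363906 ≡ 564 (mod 633)
564 + 374 = 938 ≡ 305 (mod 633)
305 - 312 = -7 ≡ 626 (mod 633)
(626)^3 ≡ 290 (mod 633)

290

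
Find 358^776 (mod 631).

132

By square-and-multiply:
358^1 ≡ 358 (mod 631)
358^2 ≡ 358^2 = 128164 ≡ 71 (mod 631)
358^4 ≡ 71^2 = 5041 ≡ 624 (mod 631)
358^8 ≡ 624^2 = 389376 ≡ 49 (mod 631)
358^16 ≡ 49^2 = 2401 ≡ 508 (mod 631)
358^32 ≡ 508^2 = 258064 ≡ 616 (mod 631)
358^64 ≡ 616^2 = 379456 ≡ 225 (mod 631)
358^128 ≡ 225^2 = 50625 ≡ 145 (mod 631)
358^256 ≡ 145^2 = 21025 ≡ 202 (mod 631)
358^512 ≡ 202^2 = 40804 ≡ 420 (mod 631)
358^776 = 358^512 · 358^256 · 358^8 ≡ 420 · 202 · 49 (mod 631).
Accumulate the product:
420 · 202 = 84840 ≡ 286
286 · 49 = 14014 ≡ 132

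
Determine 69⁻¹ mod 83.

83 = 1*69 + 14
69 = 4*14 + 13
14 = 1*13 + 1
13 = 13*1 + 0
gcd(69, 83) = 1, so the inverse exists.
Back-substitute for 1:
1 = 1*14 − 1*13
  = −1*69 + 5*14
  = 5*83 − 6*69
So 69⁻¹ ≡ −6 ≡ 77 (mod 83).

77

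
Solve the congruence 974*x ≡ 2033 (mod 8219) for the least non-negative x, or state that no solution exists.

4466

gcd(974, 8219) = 1, so a unique solution mod 8219 exists.
974⁻¹ ≡ 5274 (mod 8219).
x ≡ 5274*2033 ≡ 4466 (mod 8219).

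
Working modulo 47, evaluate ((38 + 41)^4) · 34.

16

38 + 41 = 79 ≡ 32 (mod 47)
(32)^4 ≡ 6 (mod 47)
6 · 34 = 204 ≡ 16 (mod 47)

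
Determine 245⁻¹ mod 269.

269 = 1*245 + 24
245 = 10*24 + 5
24 = 4*5 + 4
5 = 1*4 + 1
4 = 4*1 + 0
gcd(245, 269) = 1, so the inverse exists.
Back-substitute for 1:
1 = 1*5 − 1*4
  = −1*24 + 5*5
  = 5*245 − 51*24
  = −51*269 + 56*245
So 245⁻¹ ≡ 56 (mod 269).

56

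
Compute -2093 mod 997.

898

-2093 = -3×997 + 898, so -2093 ≡ 898 (mod 997).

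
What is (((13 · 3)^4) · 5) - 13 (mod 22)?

13 · 3 = 39 ≡ 17 (mod 22)
(17)^4 ≡ 9 (mod 22)
9 · 5 = 45 ≡ 1 (mod 22)
1 - 13 = -12 ≡ 10 (mod 22)

10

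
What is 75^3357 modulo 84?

27

By square-and-multiply:
3357 in binary is 110100011101, i.e. 3357 = 2048 + 1024 + 256 + 16 + 8 + 4 + 1.
75^1 ≡ 75 (mod 84)
75^2 ≡ 75^2 = 5625 ≡ 81 (mod 84)
75^4 ≡ 81^2 = 6561 ≡ 9 (mod 84)
75^8 ≡ 9^2 = 81 (mod 84)
75^16 ≡ 81^2 = 6561 ≡ 9 (mod 84)
75^32 ≡ 9^2 = 81 (mod 84)
75^64 ≡ 81^2 = 6561 ≡ 9 (mod 84)
75^128 ≡ 9^2 = 81 (mod 84)
75^256 ≡ 81^2 = 6561 ≡ 9 (mod 84)
75^512 ≡ 9^2 = 81 (mod 84)
75^1024 ≡ 81^2 = 6561 ≡ 9 (mod 84)
75^2048 ≡ 9^2 = 81 (mod 84)
75^3357 = 75^2048 * 75^1024 * 75^256 * 75^16 * 75^8 * 75^4 * 75^1 ≡ 81 * 9 * 9 * 9 * 81 * 9 * 75 (mod 84).
Accumulate the product:
81 * 9 = 729 ≡ 57
57 * 9 = 513 ≡ 9
9 * 9 = 81
81 * 81 = 6561 ≡ 9
9 * 9 = 81
81 * 75 = 6075 ≡ 27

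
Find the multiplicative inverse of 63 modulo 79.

By the extended Euclidean algorithm:
79 = 1*63 + 16
63 = 3*16 + 15
16 = 1*15 + 1
15 = 15*1 + 0
gcd(63, 79) = 1, so the inverse exists.
Bézout: 1 = 4*79 − 5*63.
So 63⁻¹ ≡ −5 ≡ 74 (mod 79).

74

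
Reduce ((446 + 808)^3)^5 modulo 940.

64

446 + 808 = 1254 ≡ 314 (mod 940)
(314)^3 ≡ 244 (mod 940)
(244)^5 ≡ 64 (mod 940)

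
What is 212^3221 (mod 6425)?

3221 in binary is 110010010101, i.e. 3221 = 2048 + 1024 + 128 + 16 + 4 + 1.
212^1 ≡ 212 (mod 6425)
212^2 ≡ 212^2 = 44944 ≡ 6394 (mod 6425)
212^4 ≡ 6394^2 = 40883236 ≡ 961 (mod 6425)
212^8 ≡ 961^2 = 923521 ≡ 4746 (mod 6425)
212^16 ≡ 4746^2 = 22524516 ≡ 4891 (mod 6425)
212^32 ≡ 4891^2 = 23921881 ≡ 1606 (mod 6425)
212^64 ≡ 1606^2 = 2579236 ≡ 2811 (mod 6425)
212^128 ≡ 2811^2 = 7901721 ≡ 5396 (mod 6425)
212^256 ≡ 5396^2 = 29116816 ≡ 5141 (mod 6425)
212^512 ≡ 5141^2 = 26429881 ≡ 3856 (mod 6425)
212^1024 ≡ 3856^2 = 14868736 ≡ 1286 (mod 6425)
212^2048 ≡ 1286^2 = 1653796 ≡ 2571 (mod 6425)
212^3221 = 212^2048 × 212^1024 × 212^128 × 212^16 × 212^4 × 212^1 ≡ 2571 × 1286 × 5396 × 4891 × 961 × 212 (mod 6425).
Accumulate the product:
2571 × 1286 = 3306306 ≡ 3856
3856 × 5396 = 20806976 ≡ 2826
2826 × 4891 = 13821966 ≡ 1791
1791 × 961 = 1721151 ≡ 5676
5676 × 212 = 1203312 ≡ 1837

1837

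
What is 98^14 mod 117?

By square-and-multiply:
14 in binary is 1110, i.e. 14 = 8 + 4 + 2.
98^1 ≡ 98 (mod 117)
98^2 ≡ 98^2 = 9604 ≡ 10 (mod 117)
98^4 ≡ 10^2 = 100 (mod 117)
98^8 ≡ 100^2 = 10000 ≡ 55 (mod 117)
98^14 = 98^8 × 98^4 × 98^2 ≡ 55 × 100 × 10 (mod 117).
Accumulate the product:
55 × 100 = 5500 ≡ 1
1 × 10 = 10

10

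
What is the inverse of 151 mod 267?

145

Apply the Euclidean algorithm and back-substitute:
267 = 1·151 + 116
151 = 1·116 + 35
116 = 3·35 + 11
35 = 3·11 + 2
11 = 5·2 + 1
2 = 2·1 + 0
gcd(151, 267) = 1, so the inverse exists.
Back-substitute for 1:
1 = 1·11 − 5·2
  = −5·35 + 16·11
  = 16·116 − 53·35
  = −53·151 + 69·116
  = 69·267 − 122·151
So 151⁻¹ ≡ −122 ≡ 145 (mod 267).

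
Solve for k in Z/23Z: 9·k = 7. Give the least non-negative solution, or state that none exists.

11

gcd(9, 23) = 1, so a unique solution mod 23 exists.
9⁻¹ ≡ 18 (mod 23).
k ≡ 18·7 ≡ 11 (mod 23).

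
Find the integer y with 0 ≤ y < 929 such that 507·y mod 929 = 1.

Run the extended Euclidean algorithm:
929 = 1·507 + 422
507 = 1·422 + 85
422 = 4·85 + 82
85 = 1·82 + 3
82 = 27·3 + 1
3 = 3·1 + 0
gcd(507, 929) = 1, so the inverse exists.
Bézout: 1 = 167·929 − 306·507.
So 507⁻¹ ≡ −306 ≡ 623 (mod 929).

623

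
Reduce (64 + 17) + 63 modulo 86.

64 + 17 = 81
81 + 63 = 144 ≡ 58 (mod 86)

58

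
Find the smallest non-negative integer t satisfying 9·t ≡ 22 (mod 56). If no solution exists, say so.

46

gcd(9, 56) = 1, so a unique solution mod 56 exists.
9⁻¹ ≡ 25 (mod 56).
t ≡ 25·22 ≡ 46 (mod 56).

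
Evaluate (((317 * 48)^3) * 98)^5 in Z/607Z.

61

317 * 48 = 15216 ≡ 41 (mod 607)
(41)^3 ≡ 330 (mod 607)
330 * 98 = 32340 ≡ 169 (mod 607)
(169)^5 ≡ 61 (mod 607)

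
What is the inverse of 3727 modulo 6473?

By the extended Euclidean algorithm:
6473 = 1*3727 + 2746
3727 = 1*2746 + 981
2746 = 2*981 + 784
981 = 1*784 + 197
784 = 3*197 + 193
197 = 1*193 + 4
193 = 48*4 + 1
4 = 4*1 + 0
gcd(3727, 6473) = 1, so the inverse exists.
Back-substitute for 1:
1 = 1*193 − 48*4
  = −48*197 + 49*193
  = 49*784 − 195*197
  = −195*981 + 244*784
  = 244*2746 − 683*981
  = −683*3727 + 927*2746
  = 927*6473 − 1610*3727
So 3727⁻¹ ≡ −1610 ≡ 4863 (mod 6473).

4863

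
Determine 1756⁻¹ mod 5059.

5059 = 2·1756 + 1547
1756 = 1·1547 + 209
1547 = 7·209 + 84
209 = 2·84 + 41
84 = 2·41 + 2
41 = 20·2 + 1
2 = 2·1 + 0
gcd(1756, 5059) = 1, so the inverse exists.
Back-substitute for 1:
1 = 1·41 − 20·2
  = −20·84 + 41·41
  = 41·209 − 102·84
  = −102·1547 + 755·209
  = 755·1756 − 857·1547
  = −857·5059 + 2469·1756
So 1756⁻¹ ≡ 2469 (mod 5059).

2469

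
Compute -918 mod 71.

-918 = -13×71 + 5, so -918 ≡ 5 (mod 71).

5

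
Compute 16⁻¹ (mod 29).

Apply the Euclidean algorithm and back-substitute:
29 = 1×16 + 13
16 = 1×13 + 3
13 = 4×3 + 1
3 = 3×1 + 0
gcd(16, 29) = 1, so the inverse exists.
Bézout: 1 = 5×29 − 9×16.
So 16⁻¹ ≡ −9 ≡ 20 (mod 29).

20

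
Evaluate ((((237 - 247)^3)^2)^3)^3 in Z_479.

237 - 247 = -10 ≡ 469 (mod 479)
(469)^3 ≡ 437 (mod 479)
(437)^2 ≡ 327 (mod 479)
(327)^3 ≡ 220 (mod 479)
(220)^3 ≡ 309 (mod 479)

309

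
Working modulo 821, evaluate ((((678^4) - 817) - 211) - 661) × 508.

708

(678)^4 ≡ 29 (mod 821)
29 - 817 = -788 ≡ 33 (mod 821)
33 - 211 = -178 ≡ 643 (mod 821)
643 - 661 = -18 ≡ 803 (mod 821)
803 × 508 = 407924 ≡ 708 (mod 821)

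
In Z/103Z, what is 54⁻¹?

21

103 = 1*54 + 49
54 = 1*49 + 5
49 = 9*5 + 4
5 = 1*4 + 1
4 = 4*1 + 0
gcd(54, 103) = 1, so the inverse exists.
Back-substitute for 1:
1 = 1*5 − 1*4
  = −1*49 + 10*5
  = 10*54 − 11*49
  = −11*103 + 21*54
So 54⁻¹ ≡ 21 (mod 103).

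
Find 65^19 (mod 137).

22

19 in binary is 10011, i.e. 19 = 16 + 2 + 1.
65^1 ≡ 65 (mod 137)
65^2 ≡ 65^2 = 4225 ≡ 115 (mod 137)
65^4 ≡ 115^2 = 13225 ≡ 73 (mod 137)
65^8 ≡ 73^2 = 5329 ≡ 123 (mod 137)
65^16 ≡ 123^2 = 15129 ≡ 59 (mod 137)
65^19 = 65^16 × 65^2 × 65^1 ≡ 59 × 115 × 65 (mod 137).
Accumulate the product:
59 × 115 = 6785 ≡ 72
72 × 65 = 4680 ≡ 22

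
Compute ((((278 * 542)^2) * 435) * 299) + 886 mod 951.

595

278 * 542 = 150676 ≡ 418 (mod 951)
(418)^2 ≡ 691 (mod 951)
691 * 435 = 300585 ≡ 69 (mod 951)
69 * 299 = 20631 ≡ 660 (mod 951)
660 + 886 = 1546 ≡ 595 (mod 951)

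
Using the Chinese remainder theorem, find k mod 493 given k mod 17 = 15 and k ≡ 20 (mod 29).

49

17⁻¹ mod 29: 17×12 ≡ 1 (mod 29), so 17⁻¹ ≡ 12.
k = 15 + 17×((20 − 15)×12 mod 29) = 15 + 17×2 = 49.
Check: 49 mod 17 = 15, 49 mod 29 = 20. ✓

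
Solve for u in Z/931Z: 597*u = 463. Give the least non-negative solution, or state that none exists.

gcd(597, 931) = 1, so a unique solution mod 931 exists.
597⁻¹ ≡ 354 (mod 931).
u ≡ 354*463 ≡ 46 (mod 931).

46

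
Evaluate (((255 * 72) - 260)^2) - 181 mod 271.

255 * 72 = 18360 ≡ 203 (mod 271)
203 - 260 = -57 ≡ 214 (mod 271)
(214)^2 ≡ 268 (mod 271)
268 - 181 = 87

87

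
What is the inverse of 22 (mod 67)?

By the extended Euclidean algorithm:
67 = 3*22 + 1
22 = 22*1 + 0
gcd(22, 67) = 1, so the inverse exists.
Back-substitute for 1:
1 = 1*67 − 3*22
So 22⁻¹ ≡ −3 ≡ 64 (mod 67).

64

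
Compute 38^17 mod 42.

26

Using repeated squaring:
17 in binary is 10001, i.e. 17 = 16 + 1.
38^1 ≡ 38 (mod 42)
38^2 ≡ 38^2 = 1444 ≡ 16 (mod 42)
38^4 ≡ 16^2 = 256 ≡ 4 (mod 42)
38^8 ≡ 4^2 = 16 (mod 42)
38^16 ≡ 16^2 = 256 ≡ 4 (mod 42)
38^17 = 38^16 × 38^1 ≡ 4 × 38 (mod 42).
4 × 38 = 152 ≡ 26 (mod 42).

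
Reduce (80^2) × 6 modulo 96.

(80)^2 ≡ 64 (mod 96)
64 × 6 = 384 ≡ 0 (mod 96)

0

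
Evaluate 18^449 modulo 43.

Using repeated squaring:
449 in binary is 111000001, i.e. 449 = 256 + 128 + 64 + 1.
18^1 ≡ 18 (mod 43)
18^2 ≡ 18^2 = 324 ≡ 23 (mod 43)
18^4 ≡ 23^2 = 529 ≡ 13 (mod 43)
18^8 ≡ 13^2 = 169 ≡ 40 (mod 43)
18^16 ≡ 40^2 = 1600 ≡ 9 (mod 43)
18^32 ≡ 9^2 = 81 ≡ 38 (mod 43)
18^64 ≡ 38^2 = 1444 ≡ 25 (mod 43)
18^128 ≡ 25^2 = 625 ≡ 23 (mod 43)
18^256 ≡ 23^2 = 529 ≡ 13 (mod 43)
18^449 = 18^256 * 18^128 * 18^64 * 18^1 ≡ 13 * 23 * 25 * 18 (mod 43).
Accumulate the product:
13 * 23 = 299 ≡ 41
41 * 25 = 1025 ≡ 36
36 * 18 = 648 ≡ 3

3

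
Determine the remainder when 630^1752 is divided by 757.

232

1752 in binary is 11011011000, i.e. 1752 = 1024 + 512 + 128 + 64 + 16 + 8.
630^1 ≡ 630 (mod 757)
630^2 ≡ 630^2 = 396900 ≡ 232 (mod 757)
630^4 ≡ 232^2 = 53824 ≡ 77 (mod 757)
630^8 ≡ 77^2 = 5929 ≡ 630 (mod 757)
630^16 ≡ 630^2 = 396900 ≡ 232 (mod 757)
630^32 ≡ 232^2 = 53824 ≡ 77 (mod 757)
630^64 ≡ 77^2 = 5929 ≡ 630 (mod 757)
630^128 ≡ 630^2 = 396900 ≡ 232 (mod 757)
630^256 ≡ 232^2 = 53824 ≡ 77 (mod 757)
630^512 ≡ 77^2 = 5929 ≡ 630 (mod 757)
630^1024 ≡ 630^2 = 396900 ≡ 232 (mod 757)
630^1752 = 630^1024 · 630^512 · 630^128 · 630^64 · 630^16 · 630^8 ≡ 232 · 630 · 232 · 630 · 232 · 630 (mod 757).
Accumulate the product:
232 · 630 = 146160 ≡ 59
59 · 232 = 13688 ≡ 62
62 · 630 = 39060 ≡ 453
453 · 232 = 105096 ≡ 630
630 · 630 = 396900 ≡ 232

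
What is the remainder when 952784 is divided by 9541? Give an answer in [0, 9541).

8225

952784 = 99*9541 + 8225, so 952784 ≡ 8225 (mod 9541).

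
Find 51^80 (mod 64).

51^1 ≡ 51 (mod 64)
51^2 ≡ 51^2 = 2601 ≡ 41 (mod 64)
51^4 ≡ 41^2 = 1681 ≡ 17 (mod 64)
51^8 ≡ 17^2 = 289 ≡ 33 (mod 64)
51^16 ≡ 33^2 = 1089 ≡ 1 (mod 64)
51^32 ≡ 1^2 = 1 (mod 64)
51^64 ≡ 1^2 = 1 (mod 64)
51^80 = 51^64 * 51^16 ≡ 1 * 1 (mod 64).
1 * 1 = 1 ≡ 1 (mod 64).

1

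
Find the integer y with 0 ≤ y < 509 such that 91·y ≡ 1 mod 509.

Run the extended Euclidean algorithm:
509 = 5*91 + 54
91 = 1*54 + 37
54 = 1*37 + 17
37 = 2*17 + 3
17 = 5*3 + 2
3 = 1*2 + 1
2 = 2*1 + 0
gcd(91, 509) = 1, so the inverse exists.
Bézout: 1 = −32*509 + 179*91.
So 91⁻¹ ≡ 179 (mod 509).

179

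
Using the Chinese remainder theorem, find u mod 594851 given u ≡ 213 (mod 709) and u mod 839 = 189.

709⁻¹ mod 839: 709×768 ≡ 1 (mod 839), so 709⁻¹ ≡ 768.
u = 213 + 709×((189 − 213)×768 mod 839) = 213 + 709×26 = 18647.

18647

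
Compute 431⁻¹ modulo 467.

454

Run the extended Euclidean algorithm:
467 = 1*431 + 36
431 = 11*36 + 35
36 = 1*35 + 1
35 = 35*1 + 0
gcd(431, 467) = 1, so the inverse exists.
Bézout: 1 = 12*467 − 13*431.
So 431⁻¹ ≡ −13 ≡ 454 (mod 467).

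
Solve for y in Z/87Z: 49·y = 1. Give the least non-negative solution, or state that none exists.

16

gcd(49, 87) = 1, so a unique solution mod 87 exists.
49⁻¹ ≡ 16 (mod 87).
y ≡ 16·1 ≡ 16 (mod 87).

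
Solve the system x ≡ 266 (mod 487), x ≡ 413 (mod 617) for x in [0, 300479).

71368

487⁻¹ mod 617: 487*299 ≡ 1 (mod 617), so 487⁻¹ ≡ 299.
x = 266 + 487*((413 − 266)*299 mod 617) = 266 + 487*146 = 71368.
Check: 71368 mod 487 = 266, 71368 mod 617 = 413. ✓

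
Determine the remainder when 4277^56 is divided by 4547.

4277^1 ≡ 4277 (mod 4547)
4277^2 ≡ 4277^2 = 18292729 ≡ 148 (mod 4547)
4277^4 ≡ 148^2 = 21904 ≡ 3716 (mod 4547)
4277^8 ≡ 3716^2 = 13808656 ≡ 3964 (mod 4547)
4277^16 ≡ 3964^2 = 15713296 ≡ 3411 (mod 4547)
4277^32 ≡ 3411^2 = 11634921 ≡ 3695 (mod 4547)
4277^56 = 4277^32 * 4277^16 * 4277^8 ≡ 3695 * 3411 * 3964 (mod 4547).
Accumulate the product:
3695 * 3411 = 12603645 ≡ 3908
3908 * 3964 = 15491312 ≡ 4230

4230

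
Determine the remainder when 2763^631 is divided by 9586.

4547

Compute successive squares:
631 in binary is 1001110111, i.e. 631 = 512 + 64 + 32 + 16 + 4 + 2 + 1.
2763^1 ≡ 2763 (mod 9586)
2763^2 ≡ 2763^2 = 7634169 ≡ 3713 (mod 9586)
2763^4 ≡ 3713^2 = 13786369 ≡ 1701 (mod 9586)
2763^8 ≡ 1701^2 = 2893401 ≡ 8015 (mod 9586)
2763^16 ≡ 8015^2 = 64240225 ≡ 4439 (mod 9586)
2763^32 ≡ 4439^2 = 19704721 ≡ 5491 (mod 9586)
2763^64 ≡ 5491^2 = 30151081 ≡ 3111 (mod 9586)
2763^128 ≡ 3111^2 = 9678321 ≡ 6047 (mod 9586)
2763^256 ≡ 6047^2 = 36566209 ≡ 5205 (mod 9586)
2763^512 ≡ 5205^2 = 27092025 ≡ 1989 (mod 9586)
2763^631 = 2763^512 * 2763^64 * 2763^32 * 2763^16 * 2763^4 * 2763^2 * 2763^1 ≡ 1989 * 3111 * 5491 * 4439 * 1701 * 3713 * 2763 (mod 9586).
Accumulate the product:
1989 * 3111 = 6187779 ≡ 4809
4809 * 5491 = 26406219 ≡ 6375
6375 * 4439 = 28298625 ≡ 753
753 * 1701 = 1280853 ≡ 5915
5915 * 3713 = 21962395 ≡ 869
869 * 2763 = 2401047 ≡ 4547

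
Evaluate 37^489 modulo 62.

Compute successive squares:
489 in binary is 111101001, i.e. 489 = 256 + 128 + 64 + 32 + 8 + 1.
37^1 ≡ 37 (mod 62)
37^2 ≡ 37^2 = 1369 ≡ 5 (mod 62)
37^4 ≡ 5^2 = 25 (mod 62)
37^8 ≡ 25^2 = 625 ≡ 5 (mod 62)
37^16 ≡ 5^2 = 25 (mod 62)
37^32 ≡ 25^2 = 625 ≡ 5 (mod 62)
37^64 ≡ 5^2 = 25 (mod 62)
37^128 ≡ 25^2 = 625 ≡ 5 (mod 62)
37^256 ≡ 5^2 = 25 (mod 62)
37^489 = 37^256 * 37^128 * 37^64 * 37^32 * 37^8 * 37^1 ≡ 25 * 5 * 25 * 5 * 5 * 37 (mod 62).
Accumulate the product:
25 * 5 = 125 ≡ 1
1 * 25 = 25
25 * 5 = 125 ≡ 1
1 * 5 = 5
5 * 37 = 185 ≡ 61

61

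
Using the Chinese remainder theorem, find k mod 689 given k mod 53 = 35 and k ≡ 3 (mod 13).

53⁻¹ mod 13: 53*1 ≡ 1 (mod 13), so 53⁻¹ ≡ 1.
k = 35 + 53*((3 − 35)*1 mod 13) = 35 + 53*7 = 406.
Check: 406 mod 53 = 35, 406 mod 13 = 3. ✓

406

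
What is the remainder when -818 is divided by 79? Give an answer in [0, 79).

51

-818 = -11·79 + 51, so -818 ≡ 51 (mod 79).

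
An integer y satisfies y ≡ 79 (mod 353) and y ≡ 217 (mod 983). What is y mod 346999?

353⁻¹ mod 983: 353·401 ≡ 1 (mod 983), so 353⁻¹ ≡ 401.
y = 79 + 353·((217 − 79)·401 mod 983) = 79 + 353·290 = 102449.

102449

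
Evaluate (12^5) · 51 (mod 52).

(12)^5 ≡ 12 (mod 52)
12 · 51 = 612 ≡ 40 (mod 52)

40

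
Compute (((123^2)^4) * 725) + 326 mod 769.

(123)^2 ≡ 518 (mod 769)
(518)^4 ≡ 173 (mod 769)
173 * 725 = 125425 ≡ 78 (mod 769)
78 + 326 = 404

404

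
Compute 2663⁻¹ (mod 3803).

3803 = 1×2663 + 1140
2663 = 2×1140 + 383
1140 = 2×383 + 374
383 = 1×374 + 9
374 = 41×9 + 5
9 = 1×5 + 4
5 = 1×4 + 1
4 = 4×1 + 0
gcd(2663, 3803) = 1, so the inverse exists.
Back-substitute for 1:
1 = 1×5 − 1×4
  = −1×9 + 2×5
  = 2×374 − 83×9
  = −83×383 + 85×374
  = 85×1140 − 253×383
  = −253×2663 + 591×1140
  = 591×3803 − 844×2663
So 2663⁻¹ ≡ −844 ≡ 2959 (mod 3803).

2959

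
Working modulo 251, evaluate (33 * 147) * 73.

213

33 * 147 = 4851 ≡ 82 (mod 251)
82 * 73 = 5986 ≡ 213 (mod 251)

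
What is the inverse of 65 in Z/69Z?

17

69 = 1×65 + 4
65 = 16×4 + 1
4 = 4×1 + 0
gcd(65, 69) = 1, so the inverse exists.
Bézout: 1 = −16×69 + 17×65.
So 65⁻¹ ≡ 17 (mod 69).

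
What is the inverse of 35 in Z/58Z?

58 = 1*35 + 23
35 = 1*23 + 12
23 = 1*12 + 11
12 = 1*11 + 1
11 = 11*1 + 0
gcd(35, 58) = 1, so the inverse exists.
Bézout: 1 = −3*58 + 5*35.
So 35⁻¹ ≡ 5 (mod 58).

5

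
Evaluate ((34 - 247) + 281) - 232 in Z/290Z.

126

34 - 247 = -213 ≡ 77 (mod 290)
77 + 281 = 358 ≡ 68 (mod 290)
68 - 232 = -164 ≡ 126 (mod 290)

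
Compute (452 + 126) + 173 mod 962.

452 + 126 = 578
578 + 173 = 751

751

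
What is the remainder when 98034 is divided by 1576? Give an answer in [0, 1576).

98034 = 62*1576 + 322, so 98034 ≡ 322 (mod 1576).

322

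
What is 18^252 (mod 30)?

Using repeated squaring:
18^1 ≡ 18 (mod 30)
18^2 ≡ 18^2 = 324 ≡ 24 (mod 30)
18^4 ≡ 24^2 = 576 ≡ 6 (mod 30)
18^8 ≡ 6^2 = 36 ≡ 6 (mod 30)
18^16 ≡ 6^2 = 36 ≡ 6 (mod 30)
18^32 ≡ 6^2 = 36 ≡ 6 (mod 30)
18^64 ≡ 6^2 = 36 ≡ 6 (mod 30)
18^128 ≡ 6^2 = 36 ≡ 6 (mod 30)
18^252 = 18^128 × 18^64 × 18^32 × 18^16 × 18^8 × 18^4 ≡ 6 × 6 × 6 × 6 × 6 × 6 (mod 30).
Accumulate the product:
6 × 6 = 36 ≡ 6
6 × 6 = 36 ≡ 6
6 × 6 = 36 ≡ 6
6 × 6 = 36 ≡ 6
6 × 6 = 36 ≡ 6

6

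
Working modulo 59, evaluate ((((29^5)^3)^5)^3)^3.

3

(29)^5 ≡ 35 (mod 59)
(35)^3 ≡ 41 (mod 59)
(41)^5 ≡ 25 (mod 59)
(25)^3 ≡ 49 (mod 59)
(49)^3 ≡ 3 (mod 59)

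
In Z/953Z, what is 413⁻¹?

953 = 2×413 + 127
413 = 3×127 + 32
127 = 3×32 + 31
32 = 1×31 + 1
31 = 31×1 + 0
gcd(413, 953) = 1, so the inverse exists.
Back-substitute for 1:
1 = 1×32 − 1×31
  = −1×127 + 4×32
  = 4×413 − 13×127
  = −13×953 + 30×413
So 413⁻¹ ≡ 30 (mod 953).

30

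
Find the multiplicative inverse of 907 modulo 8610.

8610 = 9×907 + 447
907 = 2×447 + 13
447 = 34×13 + 5
13 = 2×5 + 3
5 = 1×3 + 2
3 = 1×2 + 1
2 = 2×1 + 0
gcd(907, 8610) = 1, so the inverse exists.
Back-substitute for 1:
1 = 1×3 − 1×2
  = −1×5 + 2×3
  = 2×13 − 5×5
  = −5×447 + 172×13
  = 172×907 − 349×447
  = −349×8610 + 3313×907
So 907⁻¹ ≡ 3313 (mod 8610).

3313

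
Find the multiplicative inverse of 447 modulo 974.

767

Run the extended Euclidean algorithm:
974 = 2×447 + 80
447 = 5×80 + 47
80 = 1×47 + 33
47 = 1×33 + 14
33 = 2×14 + 5
14 = 2×5 + 4
5 = 1×4 + 1
4 = 4×1 + 0
gcd(447, 974) = 1, so the inverse exists.
Back-substitute for 1:
1 = 1×5 − 1×4
  = −1×14 + 3×5
  = 3×33 − 7×14
  = −7×47 + 10×33
  = 10×80 − 17×47
  = −17×447 + 95×80
  = 95×974 − 207×447
So 447⁻¹ ≡ −207 ≡ 767 (mod 974).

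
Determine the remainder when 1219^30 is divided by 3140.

781

Using repeated squaring:
30 in binary is 11110, i.e. 30 = 16 + 8 + 4 + 2.
1219^1 ≡ 1219 (mod 3140)
1219^2 ≡ 1219^2 = 1485961 ≡ 741 (mod 3140)
1219^4 ≡ 741^2 = 549081 ≡ 2721 (mod 3140)
1219^8 ≡ 2721^2 = 7403841 ≡ 2861 (mod 3140)
1219^16 ≡ 2861^2 = 8185321 ≡ 2481 (mod 3140)
1219^30 = 1219^16 · 1219^8 · 1219^4 · 1219^2 ≡ 2481 · 2861 · 2721 · 741 (mod 3140).
Accumulate the product:
2481 · 2861 = 7098141 ≡ 1741
1741 · 2721 = 4737261 ≡ 2141
2141 · 741 = 1586481 ≡ 781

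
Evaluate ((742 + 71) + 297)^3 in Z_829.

685

742 + 71 = 813
813 + 297 = 1110 ≡ 281 (mod 829)
(281)^3 ≡ 685 (mod 829)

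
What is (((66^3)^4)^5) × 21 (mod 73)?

52

(66)^3 ≡ 22 (mod 73)
(22)^4 ≡ 72 (mod 73)
(72)^5 ≡ 72 (mod 73)
72 × 21 = 1512 ≡ 52 (mod 73)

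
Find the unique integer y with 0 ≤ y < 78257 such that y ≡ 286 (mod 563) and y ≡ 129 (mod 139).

563⁻¹ mod 139: 563*20 ≡ 1 (mod 139), so 563⁻¹ ≡ 20.
y = 286 + 563*((129 − 286)*20 mod 139) = 286 + 563*57 = 32377.
Check: 32377 mod 563 = 286, 32377 mod 139 = 129. ✓

32377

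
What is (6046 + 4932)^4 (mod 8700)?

6046 + 4932 = 10978 ≡ 2278 (mod 8700)
(2278)^4 ≡ 1156 (mod 8700)

1156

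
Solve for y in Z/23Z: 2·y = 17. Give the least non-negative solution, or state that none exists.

gcd(2, 23) = 1, so a unique solution mod 23 exists.
2⁻¹ ≡ 12 (mod 23).
y ≡ 12·17 ≡ 20 (mod 23).

20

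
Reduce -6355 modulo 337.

-6355 = -19*337 + 48, so -6355 ≡ 48 (mod 337).

48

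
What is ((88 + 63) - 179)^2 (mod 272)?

240

88 + 63 = 151
151 - 179 = -28 ≡ 244 (mod 272)
(244)^2 ≡ 240 (mod 272)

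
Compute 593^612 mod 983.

296

By square-and-multiply:
612 in binary is 1001100100, i.e. 612 = 512 + 64 + 32 + 4.
593^1 ≡ 593 (mod 983)
593^2 ≡ 593^2 = 351649 ≡ 718 (mod 983)
593^4 ≡ 718^2 = 515524 ≡ 432 (mod 983)
593^8 ≡ 432^2 = 186624 ≡ 837 (mod 983)
593^16 ≡ 837^2 = 700569 ≡ 673 (mod 983)
593^32 ≡ 673^2 = 452929 ≡ 749 (mod 983)
593^64 ≡ 749^2 = 561001 ≡ 691 (mod 983)
593^128 ≡ 691^2 = 477481 ≡ 726 (mod 983)
593^256 ≡ 726^2 = 527076 ≡ 188 (mod 983)
593^512 ≡ 188^2 = 35344 ≡ 939 (mod 983)
593^612 = 593^512 × 593^64 × 593^32 × 593^4 ≡ 939 × 691 × 749 × 432 (mod 983).
Accumulate the product:
939 × 691 = 648849 ≡ 69
69 × 749 = 51681 ≡ 565
565 × 432 = 244080 ≡ 296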